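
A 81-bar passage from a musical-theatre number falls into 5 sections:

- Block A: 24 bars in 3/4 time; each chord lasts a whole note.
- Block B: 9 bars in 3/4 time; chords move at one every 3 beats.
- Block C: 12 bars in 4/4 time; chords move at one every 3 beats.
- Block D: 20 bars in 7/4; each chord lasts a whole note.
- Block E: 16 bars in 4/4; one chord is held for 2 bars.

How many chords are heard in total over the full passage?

86 chords

A has 72 beats and chords last 4 each, so 18 chords.
B has 27 beats and chords last 3 each, so 9 chords.
C has 48 beats and chords last 3 each, so 16 chords.
D has 140 beats and chords last 4 each, so 35 chords.
E has 64 beats and chords last 8 each, so 8 chords.
Total: 18 + 9 + 16 + 35 + 8 = 86.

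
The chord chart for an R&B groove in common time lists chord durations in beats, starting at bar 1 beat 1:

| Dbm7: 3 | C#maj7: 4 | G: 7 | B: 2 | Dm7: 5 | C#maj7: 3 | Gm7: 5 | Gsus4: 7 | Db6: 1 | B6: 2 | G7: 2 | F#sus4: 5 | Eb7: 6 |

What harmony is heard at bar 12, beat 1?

Beat 1 of bar 12 is beat (12−1)×4 + 1 = 45 overall.
Running totals: Dbm7 ends at 3, C#maj7 ends at 7, G ends at 14, B ends at 16, Dm7 ends at 21, C#maj7 ends at 24, Gm7 ends at 29, Gsus4 ends at 36, Db6 ends at 37, B6 ends at 39, G7 ends at 41, F#sus4 ends at 46.
Beat 45 falls within F#sus4.

F#sus4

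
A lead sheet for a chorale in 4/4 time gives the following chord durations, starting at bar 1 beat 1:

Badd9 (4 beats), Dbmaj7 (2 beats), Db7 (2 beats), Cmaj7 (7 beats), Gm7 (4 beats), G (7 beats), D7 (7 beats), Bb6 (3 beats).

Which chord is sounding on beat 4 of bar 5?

G

Beat 4 of bar 5 is beat (5−1)×4 + 4 = 20 overall.
Running totals: Badd9 ends at 4, Dbmaj7 ends at 6, Db7 ends at 8, Cmaj7 ends at 15, Gm7 ends at 19, G ends at 26.
Beat 20 falls within G.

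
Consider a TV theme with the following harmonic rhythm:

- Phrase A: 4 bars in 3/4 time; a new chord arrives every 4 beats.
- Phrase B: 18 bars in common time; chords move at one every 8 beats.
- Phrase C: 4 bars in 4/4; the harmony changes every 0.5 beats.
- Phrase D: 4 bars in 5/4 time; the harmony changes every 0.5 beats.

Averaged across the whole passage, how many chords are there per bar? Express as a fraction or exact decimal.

2.8 chords per bar

A: 4 bars of 3 beats is 12 beats; at 4 beats each that's 3 chords.
B: 18 bars of 4 beats is 72 beats; at 8 beats each that's 9 chords.
C: 4 bars of 4 beats is 16 beats; at 0.5 beats each that's 32 chords.
D: 4 bars of 5 beats is 20 beats; at 0.5 beats each that's 40 chords.
Overall: 84 chords over 30 bars → 84/30 = 2.8 chords per bar.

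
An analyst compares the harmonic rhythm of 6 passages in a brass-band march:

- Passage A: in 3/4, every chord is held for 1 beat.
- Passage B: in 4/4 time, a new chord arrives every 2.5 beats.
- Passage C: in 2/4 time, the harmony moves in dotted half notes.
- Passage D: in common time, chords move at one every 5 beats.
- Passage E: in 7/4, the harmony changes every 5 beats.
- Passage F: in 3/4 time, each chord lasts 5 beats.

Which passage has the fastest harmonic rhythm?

Passage A

A: each chord is 1 beat in 3/4, so 3 per bar.
B: each chord is 2.5 beats in 4/4, so 1.6 per bar.
C: each chord is 3 beats in 2/4, so 2/3 per bar.
D: each chord is 5 beats in 4/4, so 0.8 per bar.
E: each chord is 5 beats in 7/4, so 1.4 per bar.
F: each chord is 5 beats in 3/4, so 0.6 per bar.
Fastest is A at 3 chords/bar.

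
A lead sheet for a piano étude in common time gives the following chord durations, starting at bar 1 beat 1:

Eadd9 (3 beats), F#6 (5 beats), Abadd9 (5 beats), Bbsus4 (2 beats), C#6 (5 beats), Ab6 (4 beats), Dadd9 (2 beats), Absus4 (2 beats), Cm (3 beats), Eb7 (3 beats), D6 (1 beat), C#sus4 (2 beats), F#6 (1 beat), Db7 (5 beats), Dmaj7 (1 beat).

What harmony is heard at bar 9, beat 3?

D6

Beat 3 of bar 9 is beat (9−1)×4 + 3 = 35 overall.
Running totals: Eadd9 ends at 3, F#6 ends at 8, Abadd9 ends at 13, Bbsus4 ends at 15, C#6 ends at 20, Ab6 ends at 24, Dadd9 ends at 26, Absus4 ends at 28, Cm ends at 31, Eb7 ends at 34, D6 ends at 35.
Beat 35 falls within D6.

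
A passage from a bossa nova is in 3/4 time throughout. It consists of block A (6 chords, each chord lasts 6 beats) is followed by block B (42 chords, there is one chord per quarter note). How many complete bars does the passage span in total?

A: 6 × 6 = 36 beats = 12 bars.
B: 42 × 1 = 42 beats = 14 bars.
Total: 12 + 14 = 26 bars.

26 bars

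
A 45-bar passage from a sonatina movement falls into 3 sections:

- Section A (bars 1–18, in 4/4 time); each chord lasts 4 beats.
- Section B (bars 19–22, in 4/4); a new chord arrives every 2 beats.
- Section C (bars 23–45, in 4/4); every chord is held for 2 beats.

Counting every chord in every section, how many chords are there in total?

A: 18 bars × 4 beats = 72 beats; 4 beats/chord → 18 chords.
B: 4 bars × 4 beats = 16 beats; 2 beats/chord → 8 chords.
C: 23 bars × 4 beats = 92 beats; 2 beats/chord → 46 chords.
Total: 18 + 8 + 46 = 72.

72 chords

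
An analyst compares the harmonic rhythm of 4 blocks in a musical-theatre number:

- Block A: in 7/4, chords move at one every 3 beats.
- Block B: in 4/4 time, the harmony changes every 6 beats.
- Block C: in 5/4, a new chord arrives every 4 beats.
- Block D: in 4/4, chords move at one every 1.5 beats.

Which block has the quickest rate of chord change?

A: each chord is 3 beats in 7/4, so 7/3 per bar.
B: each chord is 6 beats in 4/4, so 2/3 per bar.
C: each chord is 4 beats in 5/4, so 1.25 per bar.
D: each chord is 1.5 beats in 4/4, so 8/3 per bar.
Fastest is D at 8/3 chords/bar.

Block D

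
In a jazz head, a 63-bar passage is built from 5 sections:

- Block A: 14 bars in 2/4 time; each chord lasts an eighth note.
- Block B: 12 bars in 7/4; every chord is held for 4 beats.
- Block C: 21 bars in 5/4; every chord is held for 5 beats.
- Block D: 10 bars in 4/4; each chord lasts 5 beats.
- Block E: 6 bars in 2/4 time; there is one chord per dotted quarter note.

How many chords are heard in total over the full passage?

A: 14·2 = 28 beats, 28/0.5 = 56 chords.
B: 12·7 = 84 beats, 84/4 = 21 chords.
C: 21·5 = 105 beats, 105/5 = 21 chords.
D: 10·4 = 40 beats, 40/5 = 8 chords.
E: 6·2 = 12 beats, 12/1.5 = 8 chords.
Total: 56 + 21 + 21 + 8 + 8 = 114.

114 chords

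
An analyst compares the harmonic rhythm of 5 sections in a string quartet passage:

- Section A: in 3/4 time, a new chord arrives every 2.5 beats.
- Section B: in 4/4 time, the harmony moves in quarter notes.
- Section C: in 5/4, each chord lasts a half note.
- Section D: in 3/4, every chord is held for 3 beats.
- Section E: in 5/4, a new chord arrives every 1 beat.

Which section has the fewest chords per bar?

Section D

A: 3/2.5 = 1.2 chords/bar.
B: 4/1 = 4 chords/bar.
C: 5/2 = 2.5 chords/bar.
D: 3/3 = 1 chord/bar.
E: 5/1 = 5 chords/bar.
Slowest is D at 1 chords/bar.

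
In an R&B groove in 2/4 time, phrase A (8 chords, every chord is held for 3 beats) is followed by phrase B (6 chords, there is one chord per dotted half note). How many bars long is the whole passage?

A: 8 × 3 = 24 beats = 12 bars.
B: 6 × 3 = 18 beats = 9 bars.
Total: 12 + 9 = 21 bars.

21 bars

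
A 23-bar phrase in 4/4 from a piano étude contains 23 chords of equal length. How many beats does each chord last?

23 bars × 4 beats/bar = 92 beats total.
92 beats ÷ 23 chords = 4 beats per chord.
(That is a whole note.)

4 beats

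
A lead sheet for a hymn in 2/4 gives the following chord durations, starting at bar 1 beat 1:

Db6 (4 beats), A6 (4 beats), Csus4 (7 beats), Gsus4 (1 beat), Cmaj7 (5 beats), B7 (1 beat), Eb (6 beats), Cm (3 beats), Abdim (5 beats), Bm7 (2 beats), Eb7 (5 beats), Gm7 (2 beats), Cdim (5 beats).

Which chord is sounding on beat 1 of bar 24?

Beat 1 of bar 24 is beat (24−1)×2 + 1 = 47 overall.
Running totals: Db6 ends at 4, A6 ends at 8, Csus4 ends at 15, Gsus4 ends at 16, Cmaj7 ends at 21, B7 ends at 22, Eb ends at 28, Cm ends at 31, Abdim ends at 36, Bm7 ends at 38, Eb7 ends at 43, Gm7 ends at 45, Cdim ends at 50.
Beat 47 falls within Cdim.

Cdim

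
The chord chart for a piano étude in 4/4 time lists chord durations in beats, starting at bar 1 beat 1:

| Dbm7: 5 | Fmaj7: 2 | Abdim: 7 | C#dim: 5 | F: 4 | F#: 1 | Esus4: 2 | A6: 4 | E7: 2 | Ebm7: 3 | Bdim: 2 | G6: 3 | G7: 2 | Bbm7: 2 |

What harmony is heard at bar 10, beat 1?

Bdim

Beat 1 of bar 10 is beat (10−1)×4 + 1 = 37 overall.
Running totals: Dbm7 ends at 5, Fmaj7 ends at 7, Abdim ends at 14, C#dim ends at 19, F ends at 23, F# ends at 24, Esus4 ends at 26, A6 ends at 30, E7 ends at 32, Ebm7 ends at 35, Bdim ends at 37.
Beat 37 falls within Bdim.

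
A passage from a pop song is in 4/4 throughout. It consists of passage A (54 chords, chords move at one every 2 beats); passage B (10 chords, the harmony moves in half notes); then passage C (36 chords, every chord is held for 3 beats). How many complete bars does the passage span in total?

59 bars

A: 54 × 2 = 108 beats = 27 bars.
B: 10 × 2 = 20 beats = 5 bars.
C: 36 × 3 = 108 beats = 27 bars.
Total: 27 + 5 + 27 = 59 bars.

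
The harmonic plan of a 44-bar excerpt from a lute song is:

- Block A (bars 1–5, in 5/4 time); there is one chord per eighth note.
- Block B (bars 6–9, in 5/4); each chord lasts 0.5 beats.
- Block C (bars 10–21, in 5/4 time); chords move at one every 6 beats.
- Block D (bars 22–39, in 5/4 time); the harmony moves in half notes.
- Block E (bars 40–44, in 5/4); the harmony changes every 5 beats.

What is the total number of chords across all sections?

A has 25 beats and chords last 0.5 each, so 50 chords.
B has 20 beats and chords last 0.5 each, so 40 chords.
C has 60 beats and chords last 6 each, so 10 chords.
D has 90 beats and chords last 2 each, so 45 chords.
E has 25 beats and chords last 5 each, so 5 chords.
Total: 50 + 40 + 10 + 45 + 5 = 150.

150 chords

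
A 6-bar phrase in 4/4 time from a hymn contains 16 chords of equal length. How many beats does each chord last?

1.5 beats

6 bars × 4 beats/bar = 24 beats total.
24 beats ÷ 16 chords = 1.5 beats per chord.
(That is a dotted quarter note.)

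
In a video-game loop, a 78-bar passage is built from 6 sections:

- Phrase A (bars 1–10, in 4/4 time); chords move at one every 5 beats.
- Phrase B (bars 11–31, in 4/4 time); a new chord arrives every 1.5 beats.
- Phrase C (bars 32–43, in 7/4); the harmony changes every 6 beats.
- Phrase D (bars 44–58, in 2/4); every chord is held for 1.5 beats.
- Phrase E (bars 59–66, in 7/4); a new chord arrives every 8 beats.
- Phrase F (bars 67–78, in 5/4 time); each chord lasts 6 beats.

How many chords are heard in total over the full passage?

A has 40 beats and chords last 5 each, so 8 chords.
B has 84 beats and chords last 1.5 each, so 56 chords.
C has 84 beats and chords last 6 each, so 14 chords.
D has 30 beats and chords last 1.5 each, so 20 chords.
E has 56 beats and chords last 8 each, so 7 chords.
F has 60 beats and chords last 6 each, so 10 chords.
Total: 8 + 56 + 14 + 20 + 7 + 10 = 115.

115 chords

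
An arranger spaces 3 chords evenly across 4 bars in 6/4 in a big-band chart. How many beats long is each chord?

8 beats

4 bars × 6 beats/bar = 24 beats total.
24 beats ÷ 3 chords = 8 beats per chord.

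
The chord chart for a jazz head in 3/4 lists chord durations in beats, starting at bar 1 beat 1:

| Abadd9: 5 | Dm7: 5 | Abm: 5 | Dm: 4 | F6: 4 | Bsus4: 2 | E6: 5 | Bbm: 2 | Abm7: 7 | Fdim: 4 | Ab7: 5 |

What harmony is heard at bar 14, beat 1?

Fdim

Beat 1 of bar 14 is beat (14−1)×3 + 1 = 40 overall.
Running totals: Abadd9 ends at 5, Dm7 ends at 10, Abm ends at 15, Dm ends at 19, F6 ends at 23, Bsus4 ends at 25, E6 ends at 30, Bbm ends at 32, Abm7 ends at 39, Fdim ends at 43.
Beat 40 falls within Fdim.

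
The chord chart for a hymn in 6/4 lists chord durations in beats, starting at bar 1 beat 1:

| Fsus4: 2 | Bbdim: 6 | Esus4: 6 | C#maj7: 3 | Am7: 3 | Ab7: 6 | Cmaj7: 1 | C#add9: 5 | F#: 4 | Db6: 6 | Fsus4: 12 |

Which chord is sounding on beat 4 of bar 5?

C#add9

Beat 4 of bar 5 is beat (5−1)×6 + 4 = 28 overall.
Running totals: Fsus4 ends at 2, Bbdim ends at 8, Esus4 ends at 14, C#maj7 ends at 17, Am7 ends at 20, Ab7 ends at 26, Cmaj7 ends at 27, C#add9 ends at 32.
Beat 28 falls within C#add9.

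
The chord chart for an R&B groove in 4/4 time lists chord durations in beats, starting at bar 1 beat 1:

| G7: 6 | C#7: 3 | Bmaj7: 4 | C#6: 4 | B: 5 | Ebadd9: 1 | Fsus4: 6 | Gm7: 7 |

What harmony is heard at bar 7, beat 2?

Fsus4

Beat 2 of bar 7 is beat (7−1)×4 + 2 = 26 overall.
Running totals: G7 ends at 6, C#7 ends at 9, Bmaj7 ends at 13, C#6 ends at 17, B ends at 22, Ebadd9 ends at 23, Fsus4 ends at 29.
Beat 26 falls within Fsus4.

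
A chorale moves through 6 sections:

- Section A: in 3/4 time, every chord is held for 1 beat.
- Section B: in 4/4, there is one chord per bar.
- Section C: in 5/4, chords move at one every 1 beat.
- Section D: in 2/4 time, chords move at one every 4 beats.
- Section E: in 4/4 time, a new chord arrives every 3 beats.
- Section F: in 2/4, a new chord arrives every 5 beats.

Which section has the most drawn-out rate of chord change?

Section F

A: 3/1 = 3 chords/bar.
B: 4/4 = 1 chord/bar.
C: 5/1 = 5 chords/bar.
D: 2/4 = 0.5 chords/bar.
E: 4/3 = 4/3 chords/bar.
F: 2/5 = 0.4 chords/bar.
Slowest is F at 0.4 chords/bar.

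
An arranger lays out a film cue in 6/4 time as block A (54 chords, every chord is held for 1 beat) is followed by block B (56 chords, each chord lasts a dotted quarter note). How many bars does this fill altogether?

A: 54 × 1 = 54 beats = 9 bars.
B: 56 × 1.5 = 84 beats = 14 bars.
Total: 9 + 14 = 23 bars.

23 bars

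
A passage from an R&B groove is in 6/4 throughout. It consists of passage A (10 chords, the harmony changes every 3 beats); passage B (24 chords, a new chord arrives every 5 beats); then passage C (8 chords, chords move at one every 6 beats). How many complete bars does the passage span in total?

33 bars

A: 10 × 3 = 30 beats = 5 bars.
B: 24 × 5 = 120 beats = 20 bars.
C: 8 × 6 = 48 beats = 8 bars.
Total: 5 + 20 + 8 = 33 bars.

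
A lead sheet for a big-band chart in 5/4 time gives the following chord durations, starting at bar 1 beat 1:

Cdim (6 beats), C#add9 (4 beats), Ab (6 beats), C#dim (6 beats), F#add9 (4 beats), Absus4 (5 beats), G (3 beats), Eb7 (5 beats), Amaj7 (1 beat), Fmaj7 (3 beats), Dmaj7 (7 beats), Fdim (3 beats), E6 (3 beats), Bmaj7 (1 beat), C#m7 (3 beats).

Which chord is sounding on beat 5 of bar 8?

Beat 5 of bar 8 is beat (8−1)×5 + 5 = 40 overall.
Running totals: Cdim ends at 6, C#add9 ends at 10, Ab ends at 16, C#dim ends at 22, F#add9 ends at 26, Absus4 ends at 31, G ends at 34, Eb7 ends at 39, Amaj7 ends at 40.
Beat 40 falls within Amaj7.

Amaj7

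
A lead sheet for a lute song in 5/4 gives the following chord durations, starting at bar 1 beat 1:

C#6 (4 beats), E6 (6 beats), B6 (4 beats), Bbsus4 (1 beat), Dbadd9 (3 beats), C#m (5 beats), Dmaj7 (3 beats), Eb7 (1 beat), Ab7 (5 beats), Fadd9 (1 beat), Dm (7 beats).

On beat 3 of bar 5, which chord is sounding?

Beat 3 of bar 5 is beat (5−1)×5 + 3 = 23 overall.
Running totals: C#6 ends at 4, E6 ends at 10, B6 ends at 14, Bbsus4 ends at 15, Dbadd9 ends at 18, C#m ends at 23.
Beat 23 falls within C#m.

C#m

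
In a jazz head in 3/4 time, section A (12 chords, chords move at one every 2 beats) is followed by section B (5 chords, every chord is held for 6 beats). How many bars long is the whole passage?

A: 12 × 2 = 24 beats = 8 bars.
B: 5 × 6 = 30 beats = 10 bars.
Total: 8 + 10 = 18 bars.

18 bars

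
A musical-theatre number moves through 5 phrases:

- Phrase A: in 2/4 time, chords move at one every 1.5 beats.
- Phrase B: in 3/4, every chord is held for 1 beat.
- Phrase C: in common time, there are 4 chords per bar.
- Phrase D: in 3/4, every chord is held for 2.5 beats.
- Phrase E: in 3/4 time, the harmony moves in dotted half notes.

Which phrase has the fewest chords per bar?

A: 2 beats/bar ÷ 1.5 beats/chord = 4/3 chords/bar.
B: 3 beats/bar ÷ 1 beat/chord = 3 chords/bar.
C: 4 beats/bar ÷ 1 beat/chord = 4 chords/bar.
D: 3 beats/bar ÷ 2.5 beats/chord = 1.2 chords/bar.
E: 3 beats/bar ÷ 3 beats/chord = 1 chord/bar.
Slowest is E at 1 chords/bar.

Phrase E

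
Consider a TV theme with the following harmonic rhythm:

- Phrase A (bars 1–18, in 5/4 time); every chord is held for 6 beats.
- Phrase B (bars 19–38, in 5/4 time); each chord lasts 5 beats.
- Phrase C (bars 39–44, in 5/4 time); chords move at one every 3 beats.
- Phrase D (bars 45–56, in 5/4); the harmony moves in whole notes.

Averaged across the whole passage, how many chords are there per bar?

A: 18 × 5 = 90 beats ÷ 6 = 15 chords.
B: 20 × 5 = 100 beats ÷ 5 = 20 chords.
C: 6 × 5 = 30 beats ÷ 3 = 10 chords.
D: 12 × 5 = 60 beats ÷ 4 = 15 chords.
Overall: 60 chords over 56 bars → 60/56 = 15/14 chords per bar.

15/14 chords per bar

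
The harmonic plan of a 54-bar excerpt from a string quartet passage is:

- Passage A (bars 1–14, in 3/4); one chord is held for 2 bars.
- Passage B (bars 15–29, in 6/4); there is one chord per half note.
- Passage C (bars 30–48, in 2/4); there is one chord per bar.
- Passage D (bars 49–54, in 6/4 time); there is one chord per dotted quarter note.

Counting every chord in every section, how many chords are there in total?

95 chords

A: 14·3 = 42 beats, 42/6 = 7 chords.
B: 15·6 = 90 beats, 90/2 = 45 chords.
C: 19·2 = 38 beats, 38/2 = 19 chords.
D: 6·6 = 36 beats, 36/1.5 = 24 chords.
Total: 7 + 45 + 19 + 24 = 95.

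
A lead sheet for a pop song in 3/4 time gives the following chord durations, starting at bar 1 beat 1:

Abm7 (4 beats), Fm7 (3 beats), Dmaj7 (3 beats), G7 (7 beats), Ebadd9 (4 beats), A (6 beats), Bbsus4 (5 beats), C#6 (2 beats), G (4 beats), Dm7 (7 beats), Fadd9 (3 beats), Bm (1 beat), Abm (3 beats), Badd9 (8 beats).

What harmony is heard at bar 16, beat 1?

Beat 1 of bar 16 is beat (16−1)×3 + 1 = 46 overall.
Running totals: Abm7 ends at 4, Fm7 ends at 7, Dmaj7 ends at 10, G7 ends at 17, Ebadd9 ends at 21, A ends at 27, Bbsus4 ends at 32, C#6 ends at 34, G ends at 38, Dm7 ends at 45, Fadd9 ends at 48.
Beat 46 falls within Fadd9.

Fadd9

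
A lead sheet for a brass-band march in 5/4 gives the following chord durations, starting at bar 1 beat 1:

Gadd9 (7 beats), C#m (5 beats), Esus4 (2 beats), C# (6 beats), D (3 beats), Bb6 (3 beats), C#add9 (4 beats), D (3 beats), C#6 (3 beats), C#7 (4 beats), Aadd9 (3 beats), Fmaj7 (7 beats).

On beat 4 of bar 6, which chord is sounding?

Beat 4 of bar 6 is beat (6−1)×5 + 4 = 29 overall.
Running totals: Gadd9 ends at 7, C#m ends at 12, Esus4 ends at 14, C# ends at 20, D ends at 23, Bb6 ends at 26, C#add9 ends at 30.
Beat 29 falls within C#add9.

C#add9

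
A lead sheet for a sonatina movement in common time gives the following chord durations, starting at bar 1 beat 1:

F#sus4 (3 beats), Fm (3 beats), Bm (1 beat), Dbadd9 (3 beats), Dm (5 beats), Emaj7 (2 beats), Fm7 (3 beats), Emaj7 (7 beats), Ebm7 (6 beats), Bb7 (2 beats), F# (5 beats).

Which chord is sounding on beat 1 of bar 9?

Ebm7

Beat 1 of bar 9 is beat (9−1)×4 + 1 = 33 overall.
Running totals: F#sus4 ends at 3, Fm ends at 6, Bm ends at 7, Dbadd9 ends at 10, Dm ends at 15, Emaj7 ends at 17, Fm7 ends at 20, Emaj7 ends at 27, Ebm7 ends at 33.
Beat 33 falls within Ebm7.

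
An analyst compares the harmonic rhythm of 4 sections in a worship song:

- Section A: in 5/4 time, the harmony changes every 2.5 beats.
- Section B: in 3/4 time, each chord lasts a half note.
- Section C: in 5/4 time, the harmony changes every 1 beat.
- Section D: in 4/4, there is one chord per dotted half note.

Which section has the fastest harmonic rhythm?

A: 5/2.5 = 2 chords/bar.
B: 3/2 = 1.5 chords/bar.
C: 5/1 = 5 chords/bar.
D: 4/3 = 4/3 chords/bar.
Fastest is C at 5 chords/bar.

Section C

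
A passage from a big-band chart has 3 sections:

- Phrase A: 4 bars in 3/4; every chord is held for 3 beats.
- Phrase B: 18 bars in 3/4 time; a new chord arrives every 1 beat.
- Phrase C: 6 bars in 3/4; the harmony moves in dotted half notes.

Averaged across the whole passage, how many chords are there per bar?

16/7 chords per bar

A: 4 bars of 3 beats is 12 beats; at 3 beats each that's 4 chords.
B: 18 bars of 3 beats is 54 beats; at 1 beat each that's 54 chords.
C: 6 bars of 3 beats is 18 beats; at 3 beats each that's 6 chords.
Overall: 64 chords over 28 bars → 64/28 = 16/7 chords per bar.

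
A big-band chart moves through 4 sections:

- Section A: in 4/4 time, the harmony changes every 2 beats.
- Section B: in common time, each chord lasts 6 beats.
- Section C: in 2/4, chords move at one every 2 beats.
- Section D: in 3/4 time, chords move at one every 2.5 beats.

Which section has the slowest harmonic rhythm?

Section B

A: each chord is 2 beats in 4/4, so 2 per bar.
B: each chord is 6 beats in 4/4, so 2/3 per bar.
C: each chord is 2 beats in 2/4, so 1 per bar.
D: each chord is 2.5 beats in 3/4, so 1.2 per bar.
Slowest is B at 2/3 chords/bar.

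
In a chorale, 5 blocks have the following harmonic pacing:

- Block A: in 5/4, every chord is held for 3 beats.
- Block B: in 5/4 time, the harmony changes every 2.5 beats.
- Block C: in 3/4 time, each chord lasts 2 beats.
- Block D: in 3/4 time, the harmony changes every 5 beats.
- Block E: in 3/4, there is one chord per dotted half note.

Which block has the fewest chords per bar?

Block D

A: 5 beats/bar ÷ 3 beats/chord = 5/3 chords/bar.
B: 5 beats/bar ÷ 2.5 beats/chord = 2 chords/bar.
C: 3 beats/bar ÷ 2 beats/chord = 1.5 chords/bar.
D: 3 beats/bar ÷ 5 beats/chord = 0.6 chords/bar.
E: 3 beats/bar ÷ 3 beats/chord = 1 chord/bar.
Slowest is D at 0.6 chords/bar.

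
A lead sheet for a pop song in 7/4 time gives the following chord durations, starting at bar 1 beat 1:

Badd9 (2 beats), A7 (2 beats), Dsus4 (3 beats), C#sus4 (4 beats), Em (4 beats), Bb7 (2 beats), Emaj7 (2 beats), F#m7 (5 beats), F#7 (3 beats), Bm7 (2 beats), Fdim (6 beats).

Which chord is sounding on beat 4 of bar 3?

Beat 4 of bar 3 is beat (3−1)×7 + 4 = 18 overall.
Running totals: Badd9 ends at 2, A7 ends at 4, Dsus4 ends at 7, C#sus4 ends at 11, Em ends at 15, Bb7 ends at 17, Emaj7 ends at 19.
Beat 18 falls within Emaj7.

Emaj7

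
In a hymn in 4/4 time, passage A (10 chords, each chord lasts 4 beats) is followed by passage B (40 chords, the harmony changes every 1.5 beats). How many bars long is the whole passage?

25 bars

A: 10 × 4 = 40 beats = 10 bars.
B: 40 × 1.5 = 60 beats = 15 bars.
Total: 10 + 15 = 25 bars.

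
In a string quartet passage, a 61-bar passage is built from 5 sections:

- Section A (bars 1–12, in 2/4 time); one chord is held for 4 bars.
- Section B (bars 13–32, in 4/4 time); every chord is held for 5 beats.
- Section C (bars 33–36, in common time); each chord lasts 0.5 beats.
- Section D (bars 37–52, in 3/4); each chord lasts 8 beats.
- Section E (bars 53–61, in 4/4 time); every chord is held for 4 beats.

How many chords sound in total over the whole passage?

66 chords

A: 12·2 = 24 beats, 24/8 = 3 chords.
B: 20·4 = 80 beats, 80/5 = 16 chords.
C: 4·4 = 16 beats, 16/0.5 = 32 chords.
D: 16·3 = 48 beats, 48/8 = 6 chords.
E: 9·4 = 36 beats, 36/4 = 9 chords.
Total: 3 + 16 + 32 + 6 + 9 = 66.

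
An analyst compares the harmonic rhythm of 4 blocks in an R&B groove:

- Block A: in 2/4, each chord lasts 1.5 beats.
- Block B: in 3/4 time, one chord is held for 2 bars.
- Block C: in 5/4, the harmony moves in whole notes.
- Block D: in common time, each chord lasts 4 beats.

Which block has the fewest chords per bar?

A: 2 beats/bar ÷ 1.5 beats/chord = 4/3 chords/bar.
B: 3 beats/bar ÷ 6 beats/chord = 0.5 chords/bar.
C: 5 beats/bar ÷ 4 beats/chord = 1.25 chords/bar.
D: 4 beats/bar ÷ 4 beats/chord = 1 chord/bar.
Slowest is B at 0.5 chords/bar.

Block B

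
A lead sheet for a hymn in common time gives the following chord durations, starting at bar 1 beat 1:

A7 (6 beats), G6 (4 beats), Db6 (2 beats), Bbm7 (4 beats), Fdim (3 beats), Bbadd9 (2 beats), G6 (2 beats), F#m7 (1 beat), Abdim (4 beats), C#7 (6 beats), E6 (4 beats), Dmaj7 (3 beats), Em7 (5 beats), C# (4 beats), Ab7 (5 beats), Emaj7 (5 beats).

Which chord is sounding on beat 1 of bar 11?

Beat 1 of bar 11 is beat (11−1)×4 + 1 = 41 overall.
Running totals: A7 ends at 6, G6 ends at 10, Db6 ends at 12, Bbm7 ends at 16, Fdim ends at 19, Bbadd9 ends at 21, G6 ends at 23, F#m7 ends at 24, Abdim ends at 28, C#7 ends at 34, E6 ends at 38, Dmaj7 ends at 41.
Beat 41 falls within Dmaj7.

Dmaj7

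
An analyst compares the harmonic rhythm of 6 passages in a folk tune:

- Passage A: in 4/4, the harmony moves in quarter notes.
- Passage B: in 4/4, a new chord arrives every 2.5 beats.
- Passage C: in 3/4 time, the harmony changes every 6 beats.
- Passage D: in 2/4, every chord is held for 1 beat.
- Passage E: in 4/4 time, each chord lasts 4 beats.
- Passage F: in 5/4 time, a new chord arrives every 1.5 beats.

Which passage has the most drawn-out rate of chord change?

Passage C

A: each chord is 1 beat in 4/4, so 4 per bar.
B: each chord is 2.5 beats in 4/4, so 1.6 per bar.
C: each chord is 6 beats in 3/4, so 0.5 per bar.
D: each chord is 1 beat in 2/4, so 2 per bar.
E: each chord is 4 beats in 4/4, so 1 per bar.
F: each chord is 1.5 beats in 5/4, so 10/3 per bar.
Slowest is C at 0.5 chords/bar.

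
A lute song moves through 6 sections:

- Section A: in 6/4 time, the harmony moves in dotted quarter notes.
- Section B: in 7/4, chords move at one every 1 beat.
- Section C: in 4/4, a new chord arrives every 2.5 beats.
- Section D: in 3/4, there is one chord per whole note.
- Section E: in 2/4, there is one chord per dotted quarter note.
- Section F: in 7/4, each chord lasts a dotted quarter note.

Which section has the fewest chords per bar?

Section D

A: 6 beats/bar ÷ 1.5 beats/chord = 4 chords/bar.
B: 7 beats/bar ÷ 1 beat/chord = 7 chords/bar.
C: 4 beats/bar ÷ 2.5 beats/chord = 1.6 chords/bar.
D: 3 beats/bar ÷ 4 beats/chord = 0.75 chords/bar.
E: 2 beats/bar ÷ 1.5 beats/chord = 4/3 chords/bar.
F: 7 beats/bar ÷ 1.5 beats/chord = 14/3 chords/bar.
Slowest is D at 0.75 chords/bar.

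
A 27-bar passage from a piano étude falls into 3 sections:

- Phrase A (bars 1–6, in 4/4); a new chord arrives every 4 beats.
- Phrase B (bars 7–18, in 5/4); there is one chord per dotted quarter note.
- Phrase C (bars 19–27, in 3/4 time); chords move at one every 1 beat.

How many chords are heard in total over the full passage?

73 chords

A has 24 beats and chords last 4 each, so 6 chords.
B has 60 beats and chords last 1.5 each, so 40 chords.
C has 27 beats and chords last 1 each, so 27 chords.
Total: 6 + 40 + 27 = 73.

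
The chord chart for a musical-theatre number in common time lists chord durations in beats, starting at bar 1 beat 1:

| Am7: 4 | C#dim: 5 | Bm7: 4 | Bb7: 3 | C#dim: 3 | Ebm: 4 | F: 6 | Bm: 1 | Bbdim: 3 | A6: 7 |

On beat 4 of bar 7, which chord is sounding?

F

Beat 4 of bar 7 is beat (7−1)×4 + 4 = 28 overall.
Running totals: Am7 ends at 4, C#dim ends at 9, Bm7 ends at 13, Bb7 ends at 16, C#dim ends at 19, Ebm ends at 23, F ends at 29.
Beat 28 falls within F.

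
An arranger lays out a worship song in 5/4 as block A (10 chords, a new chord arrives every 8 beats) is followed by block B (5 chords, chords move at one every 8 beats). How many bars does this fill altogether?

24 bars

A: 10 × 8 = 80 beats = 16 bars.
B: 5 × 8 = 40 beats = 8 bars.
Total: 16 + 8 = 24 bars.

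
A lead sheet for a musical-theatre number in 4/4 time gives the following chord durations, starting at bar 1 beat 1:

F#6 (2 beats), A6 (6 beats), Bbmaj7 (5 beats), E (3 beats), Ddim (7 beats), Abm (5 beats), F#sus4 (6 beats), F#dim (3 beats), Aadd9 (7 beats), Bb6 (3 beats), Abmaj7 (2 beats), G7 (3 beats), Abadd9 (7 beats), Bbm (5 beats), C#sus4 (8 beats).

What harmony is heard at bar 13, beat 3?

G7

Beat 3 of bar 13 is beat (13−1)×4 + 3 = 51 overall.
Running totals: F#6 ends at 2, A6 ends at 8, Bbmaj7 ends at 13, E ends at 16, Ddim ends at 23, Abm ends at 28, F#sus4 ends at 34, F#dim ends at 37, Aadd9 ends at 44, Bb6 ends at 47, Abmaj7 ends at 49, G7 ends at 52.
Beat 51 falls within G7.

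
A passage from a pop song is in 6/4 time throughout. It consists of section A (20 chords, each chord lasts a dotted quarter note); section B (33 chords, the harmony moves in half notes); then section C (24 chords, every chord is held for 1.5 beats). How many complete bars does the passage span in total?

A: 20 × 1.5 = 30 beats = 5 bars.
B: 33 × 2 = 66 beats = 11 bars.
C: 24 × 1.5 = 36 beats = 6 bars.
Total: 5 + 11 + 6 = 22 bars.

22 bars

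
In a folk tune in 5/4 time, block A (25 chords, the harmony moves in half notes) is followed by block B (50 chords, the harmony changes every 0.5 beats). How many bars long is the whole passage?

15 bars

A: 25 × 2 = 50 beats = 10 bars.
B: 50 × 0.5 = 25 beats = 5 bars.
Total: 10 + 5 = 15 bars.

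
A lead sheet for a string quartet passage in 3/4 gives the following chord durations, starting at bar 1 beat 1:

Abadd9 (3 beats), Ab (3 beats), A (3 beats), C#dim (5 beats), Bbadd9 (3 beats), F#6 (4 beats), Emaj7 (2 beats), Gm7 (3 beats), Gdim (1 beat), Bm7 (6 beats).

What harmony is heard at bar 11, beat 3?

Bm7

Beat 3 of bar 11 is beat (11−1)×3 + 3 = 33 overall.
Running totals: Abadd9 ends at 3, Ab ends at 6, A ends at 9, C#dim ends at 14, Bbadd9 ends at 17, F#6 ends at 21, Emaj7 ends at 23, Gm7 ends at 26, Gdim ends at 27, Bm7 ends at 33.
Beat 33 falls within Bm7.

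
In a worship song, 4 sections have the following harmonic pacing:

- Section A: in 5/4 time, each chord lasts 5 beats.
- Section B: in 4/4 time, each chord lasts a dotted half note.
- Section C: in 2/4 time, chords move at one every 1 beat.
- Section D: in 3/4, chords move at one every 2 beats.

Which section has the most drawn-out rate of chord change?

Section A

A: 5 beats/bar ÷ 5 beats/chord = 1 chord/bar.
B: 4 beats/bar ÷ 3 beats/chord = 4/3 chords/bar.
C: 2 beats/bar ÷ 1 beat/chord = 2 chords/bar.
D: 3 beats/bar ÷ 2 beats/chord = 1.5 chords/bar.
Slowest is A at 1 chords/bar.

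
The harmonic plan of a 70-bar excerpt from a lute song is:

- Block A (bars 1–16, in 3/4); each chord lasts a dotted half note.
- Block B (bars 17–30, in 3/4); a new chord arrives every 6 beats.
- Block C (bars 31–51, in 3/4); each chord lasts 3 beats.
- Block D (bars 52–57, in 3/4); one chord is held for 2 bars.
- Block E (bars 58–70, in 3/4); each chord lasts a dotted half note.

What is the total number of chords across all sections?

60 chords

A has 48 beats and chords last 3 each, so 16 chords.
B has 42 beats and chords last 6 each, so 7 chords.
C has 63 beats and chords last 3 each, so 21 chords.
D has 18 beats and chords last 6 each, so 3 chords.
E has 39 beats and chords last 3 each, so 13 chords.
Total: 16 + 7 + 21 + 3 + 13 = 60.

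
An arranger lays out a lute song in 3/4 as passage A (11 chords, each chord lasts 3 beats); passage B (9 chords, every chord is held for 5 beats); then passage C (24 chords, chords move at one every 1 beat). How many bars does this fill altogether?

A: 11 × 3 = 33 beats = 11 bars.
B: 9 × 5 = 45 beats = 15 bars.
C: 24 × 1 = 24 beats = 8 bars.
Total: 11 + 15 + 8 = 34 bars.

34 bars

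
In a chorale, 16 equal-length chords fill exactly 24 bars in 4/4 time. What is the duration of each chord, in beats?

24 bars × 4 beats/bar = 96 beats total.
96 beats ÷ 16 chords = 6 beats per chord.

6 beats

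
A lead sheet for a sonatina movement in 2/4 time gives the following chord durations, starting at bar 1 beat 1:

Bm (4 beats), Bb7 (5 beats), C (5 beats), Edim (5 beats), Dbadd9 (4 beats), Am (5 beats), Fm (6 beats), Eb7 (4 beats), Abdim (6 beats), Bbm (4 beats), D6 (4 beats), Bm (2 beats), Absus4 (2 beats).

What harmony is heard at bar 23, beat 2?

Beat 2 of bar 23 is beat (23−1)×2 + 2 = 46 overall.
Running totals: Bm ends at 4, Bb7 ends at 9, C ends at 14, Edim ends at 19, Dbadd9 ends at 23, Am ends at 28, Fm ends at 34, Eb7 ends at 38, Abdim ends at 44, Bbm ends at 48.
Beat 46 falls within Bbm.

Bbm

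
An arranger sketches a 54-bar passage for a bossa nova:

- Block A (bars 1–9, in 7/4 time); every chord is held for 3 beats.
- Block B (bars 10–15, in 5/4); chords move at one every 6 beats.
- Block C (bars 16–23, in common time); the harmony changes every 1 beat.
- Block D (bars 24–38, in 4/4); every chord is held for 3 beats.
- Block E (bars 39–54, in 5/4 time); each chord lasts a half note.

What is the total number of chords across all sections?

118 chords

A: 9 bars × 7 beats = 63 beats; 3 beats/chord → 21 chords.
B: 6 bars × 5 beats = 30 beats; 6 beats/chord → 5 chords.
C: 8 bars × 4 beats = 32 beats; 1 beat/chord → 32 chords.
D: 15 bars × 4 beats = 60 beats; 3 beats/chord → 20 chords.
E: 16 bars × 5 beats = 80 beats; 2 beats/chord → 40 chords.
Total: 21 + 5 + 32 + 20 + 40 = 118.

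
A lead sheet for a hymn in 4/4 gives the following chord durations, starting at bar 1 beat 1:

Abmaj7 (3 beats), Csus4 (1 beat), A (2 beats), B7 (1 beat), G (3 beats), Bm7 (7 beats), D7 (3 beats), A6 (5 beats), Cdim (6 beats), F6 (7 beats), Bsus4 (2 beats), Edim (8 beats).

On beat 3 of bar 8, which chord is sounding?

Beat 3 of bar 8 is beat (8−1)×4 + 3 = 31 overall.
Running totals: Abmaj7 ends at 3, Csus4 ends at 4, A ends at 6, B7 ends at 7, G ends at 10, Bm7 ends at 17, D7 ends at 20, A6 ends at 25, Cdim ends at 31.
Beat 31 falls within Cdim.

Cdim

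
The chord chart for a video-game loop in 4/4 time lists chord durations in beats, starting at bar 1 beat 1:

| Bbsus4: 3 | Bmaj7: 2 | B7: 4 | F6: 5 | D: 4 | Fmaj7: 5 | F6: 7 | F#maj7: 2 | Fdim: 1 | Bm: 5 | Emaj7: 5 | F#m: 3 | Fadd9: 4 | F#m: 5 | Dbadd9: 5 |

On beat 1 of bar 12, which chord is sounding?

F#m

Beat 1 of bar 12 is beat (12−1)×4 + 1 = 45 overall.
Running totals: Bbsus4 ends at 3, Bmaj7 ends at 5, B7 ends at 9, F6 ends at 14, D ends at 18, Fmaj7 ends at 23, F6 ends at 30, F#maj7 ends at 32, Fdim ends at 33, Bm ends at 38, Emaj7 ends at 43, F#m ends at 46.
Beat 45 falls within F#m.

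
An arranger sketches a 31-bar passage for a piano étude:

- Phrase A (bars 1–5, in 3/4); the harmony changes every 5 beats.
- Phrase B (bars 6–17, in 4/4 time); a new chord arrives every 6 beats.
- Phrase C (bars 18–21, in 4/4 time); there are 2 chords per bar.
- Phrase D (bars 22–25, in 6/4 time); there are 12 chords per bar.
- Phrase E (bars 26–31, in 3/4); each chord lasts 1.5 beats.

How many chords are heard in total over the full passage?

79 chords

A has 15 beats and chords last 5 each, so 3 chords.
B has 48 beats and chords last 6 each, so 8 chords.
C has 16 beats and chords last 2 each, so 8 chords.
D has 24 beats and chords last 0.5 each, so 48 chords.
E has 18 beats and chords last 1.5 each, so 12 chords.
Total: 3 + 8 + 8 + 48 + 12 = 79.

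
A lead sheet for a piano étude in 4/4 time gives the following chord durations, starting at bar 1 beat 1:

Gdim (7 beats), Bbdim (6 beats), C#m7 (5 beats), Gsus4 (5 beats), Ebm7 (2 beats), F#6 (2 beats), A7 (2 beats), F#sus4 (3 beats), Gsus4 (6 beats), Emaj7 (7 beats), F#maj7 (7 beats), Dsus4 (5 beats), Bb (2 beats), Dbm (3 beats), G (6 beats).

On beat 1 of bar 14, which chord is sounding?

Dsus4

Beat 1 of bar 14 is beat (14−1)×4 + 1 = 53 overall.
Running totals: Gdim ends at 7, Bbdim ends at 13, C#m7 ends at 18, Gsus4 ends at 23, Ebm7 ends at 25, F#6 ends at 27, A7 ends at 29, F#sus4 ends at 32, Gsus4 ends at 38, Emaj7 ends at 45, F#maj7 ends at 52, Dsus4 ends at 57.
Beat 53 falls within Dsus4.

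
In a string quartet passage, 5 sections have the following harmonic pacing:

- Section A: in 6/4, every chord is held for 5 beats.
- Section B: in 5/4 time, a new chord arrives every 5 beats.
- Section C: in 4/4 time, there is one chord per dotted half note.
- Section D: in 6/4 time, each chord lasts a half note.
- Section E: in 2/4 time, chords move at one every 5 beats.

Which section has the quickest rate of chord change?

Section D

A: 6 beats/bar ÷ 5 beats/chord = 1.2 chords/bar.
B: 5 beats/bar ÷ 5 beats/chord = 1 chord/bar.
C: 4 beats/bar ÷ 3 beats/chord = 4/3 chords/bar.
D: 6 beats/bar ÷ 2 beats/chord = 3 chords/bar.
E: 2 beats/bar ÷ 5 beats/chord = 0.4 chords/bar.
Fastest is D at 3 chords/bar.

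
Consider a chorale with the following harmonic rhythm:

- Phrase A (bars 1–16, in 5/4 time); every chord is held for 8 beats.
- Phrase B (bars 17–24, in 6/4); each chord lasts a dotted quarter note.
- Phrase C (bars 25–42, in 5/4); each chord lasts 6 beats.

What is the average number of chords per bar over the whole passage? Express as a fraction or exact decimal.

A: 16 × 5 = 80 beats ÷ 8 = 10 chords.
B: 8 × 6 = 48 beats ÷ 1.5 = 32 chords.
C: 18 × 5 = 90 beats ÷ 6 = 15 chords.
Overall: 57 chords over 42 bars → 57/42 = 19/14 chords per bar.

19/14 chords per bar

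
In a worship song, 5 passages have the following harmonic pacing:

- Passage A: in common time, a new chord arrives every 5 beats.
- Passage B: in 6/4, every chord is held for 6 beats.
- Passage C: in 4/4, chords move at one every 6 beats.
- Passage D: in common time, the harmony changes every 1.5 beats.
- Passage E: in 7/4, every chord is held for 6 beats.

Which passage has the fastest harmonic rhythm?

A: 4/5 = 0.8 chords/bar.
B: 6/6 = 1 chord/bar.
C: 4/6 = 2/3 chords/bar.
D: 4/1.5 = 8/3 chords/bar.
E: 7/6 = 7/6 chords/bar.
Fastest is D at 8/3 chords/bar.

Passage D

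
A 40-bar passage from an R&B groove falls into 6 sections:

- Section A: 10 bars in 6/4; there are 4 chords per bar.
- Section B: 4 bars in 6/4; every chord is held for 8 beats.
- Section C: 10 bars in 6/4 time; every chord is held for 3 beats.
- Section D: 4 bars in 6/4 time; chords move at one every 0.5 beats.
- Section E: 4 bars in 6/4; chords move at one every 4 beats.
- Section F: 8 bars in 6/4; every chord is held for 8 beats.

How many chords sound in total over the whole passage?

123 chords

A: 10·6 = 60 beats, 60/1.5 = 40 chords.
B: 4·6 = 24 beats, 24/8 = 3 chords.
C: 10·6 = 60 beats, 60/3 = 20 chords.
D: 4·6 = 24 beats, 24/0.5 = 48 chords.
E: 4·6 = 24 beats, 24/4 = 6 chords.
F: 8·6 = 48 beats, 48/8 = 6 chords.
Total: 40 + 3 + 20 + 48 + 6 + 6 = 123.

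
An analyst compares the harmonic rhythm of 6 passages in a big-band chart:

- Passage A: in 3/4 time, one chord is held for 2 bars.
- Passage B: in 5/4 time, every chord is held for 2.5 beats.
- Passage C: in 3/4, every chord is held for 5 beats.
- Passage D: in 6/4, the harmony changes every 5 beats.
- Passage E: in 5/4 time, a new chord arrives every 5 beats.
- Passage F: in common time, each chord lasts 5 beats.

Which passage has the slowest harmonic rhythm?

Passage A

A: 3/6 = 0.5 chords/bar.
B: 5/2.5 = 2 chords/bar.
C: 3/5 = 0.6 chords/bar.
D: 6/5 = 1.2 chords/bar.
E: 5/5 = 1 chord/bar.
F: 4/5 = 0.8 chords/bar.
Slowest is A at 0.5 chords/bar.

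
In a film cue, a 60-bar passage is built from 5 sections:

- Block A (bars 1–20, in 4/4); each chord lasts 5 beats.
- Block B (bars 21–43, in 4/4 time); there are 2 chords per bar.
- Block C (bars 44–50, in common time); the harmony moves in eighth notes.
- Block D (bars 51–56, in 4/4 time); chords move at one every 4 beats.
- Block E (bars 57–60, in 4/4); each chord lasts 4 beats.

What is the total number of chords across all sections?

128 chords

A has 80 beats and chords last 5 each, so 16 chords.
B has 92 beats and chords last 2 each, so 46 chords.
C has 28 beats and chords last 0.5 each, so 56 chords.
D has 24 beats and chords last 4 each, so 6 chords.
E has 16 beats and chords last 4 each, so 4 chords.
Total: 16 + 46 + 56 + 6 + 4 = 128.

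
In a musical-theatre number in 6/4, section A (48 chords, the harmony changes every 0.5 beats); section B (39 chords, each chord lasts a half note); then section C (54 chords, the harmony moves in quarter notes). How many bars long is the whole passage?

A: 48 × 0.5 = 24 beats = 4 bars.
B: 39 × 2 = 78 beats = 13 bars.
C: 54 × 1 = 54 beats = 9 bars.
Total: 4 + 13 + 9 = 26 bars.

26 bars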